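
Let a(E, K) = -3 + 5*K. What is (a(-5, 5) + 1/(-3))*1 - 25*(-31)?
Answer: 2390/3 ≈ 796.67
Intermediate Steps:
(a(-5, 5) + 1/(-3))*1 - 25*(-31) = ((-3 + 5*5) + 1/(-3))*1 - 25*(-31) = ((-3 + 25) - 1/3)*1 + 775 = (22 - 1/3)*1 + 775 = (65/3)*1 + 775 = 65/3 + 775 = 2390/3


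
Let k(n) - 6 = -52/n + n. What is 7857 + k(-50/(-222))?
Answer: 21179758/2775 ≈ 7632.3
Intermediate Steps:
k(n) = 6 + n - 52/n (k(n) = 6 + (-52/n + n) = 6 + (n - 52/n) = 6 + n - 52/n)
7857 + k(-50/(-222)) = 7857 + (6 - 50/(-222) - 52/((-50/(-222)))) = 7857 + (6 - 50*(-1/222) - 52/((-50*(-1/222)))) = 7857 + (6 + 25/111 - 52/25/111) = 7857 + (6 + 25/111 - 52*111/25) = 7857 + (6 + 25/111 - 5772/25) = 7857 - 623417/2775 = 21179758/2775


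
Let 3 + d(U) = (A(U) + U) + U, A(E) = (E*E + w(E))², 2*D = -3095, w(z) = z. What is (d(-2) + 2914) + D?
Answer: 2727/2 ≈ 1363.5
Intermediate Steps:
D = -3095/2 (D = (½)*(-3095) = -3095/2 ≈ -1547.5)
A(E) = (E + E²)² (A(E) = (E*E + E)² = (E² + E)² = (E + E²)²)
d(U) = -3 + 2*U + U²*(1 + U)² (d(U) = -3 + ((U²*(1 + U)² + U) + U) = -3 + ((U + U²*(1 + U)²) + U) = -3 + (2*U + U²*(1 + U)²) = -3 + 2*U + U²*(1 + U)²)
(d(-2) + 2914) + D = ((-3 + 2*(-2) + (-2)²*(1 - 2)²) + 2914) - 3095/2 = ((-3 - 4 + 4*(-1)²) + 2914) - 3095/2 = ((-3 - 4 + 4*1) + 2914) - 3095/2 = ((-3 - 4 + 4) + 2914) - 3095/2 = (-3 + 2914) - 3095/2 = 2911 - 3095/2 = 2727/2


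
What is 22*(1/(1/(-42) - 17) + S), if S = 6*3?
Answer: 25656/65 ≈ 394.71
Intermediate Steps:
S = 18
22*(1/(1/(-42) - 17) + S) = 22*(1/(1/(-42) - 17) + 18) = 22*(1/(-1/42 - 17) + 18) = 22*(1/(-715/42) + 18) = 22*(-42/715 + 18) = 22*(12828/715) = 25656/65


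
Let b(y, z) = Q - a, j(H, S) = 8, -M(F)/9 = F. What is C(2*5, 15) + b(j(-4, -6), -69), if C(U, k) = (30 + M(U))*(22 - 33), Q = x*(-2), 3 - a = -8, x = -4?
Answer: 657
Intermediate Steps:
M(F) = -9*F
a = 11 (a = 3 - 1*(-8) = 3 + 8 = 11)
Q = 8 (Q = -4*(-2) = 8)
C(U, k) = -330 + 99*U (C(U, k) = (30 - 9*U)*(22 - 33) = (30 - 9*U)*(-11) = -330 + 99*U)
b(y, z) = -3 (b(y, z) = 8 - 1*11 = 8 - 11 = -3)
C(2*5, 15) + b(j(-4, -6), -69) = (-330 + 99*(2*5)) - 3 = (-330 + 99*10) - 3 = (-330 + 990) - 3 = 660 - 3 = 657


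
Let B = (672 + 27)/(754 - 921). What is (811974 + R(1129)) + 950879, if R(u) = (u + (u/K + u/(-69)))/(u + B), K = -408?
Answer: 1035810750509021/587576032 ≈ 1.7629e+6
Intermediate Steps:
B = -699/167 (B = 699/(-167) = 699*(-1/167) = -699/167 ≈ -4.1856)
R(u) = 3075*u/(3128*(-699/167 + u)) (R(u) = (u + (u/(-408) + u/(-69)))/(u - 699/167) = (u + (u*(-1/408) + u*(-1/69)))/(-699/167 + u) = (u + (-u/408 - u/69))/(-699/167 + u) = (u - 53*u/3128)/(-699/167 + u) = (3075*u/3128)/(-699/167 + u) = 3075*u/(3128*(-699/167 + u)))
(811974 + R(1129)) + 950879 = (811974 + (513525/3128)*1129/(-699 + 167*1129)) + 950879 = (811974 + (513525/3128)*1129/(-699 + 188543)) + 950879 = (811974 + (513525/3128)*1129/187844) + 950879 = (811974 + (513525/3128)*1129*(1/187844)) + 950879 = (811974 + 579769725/587576032) + 950879 = 477097040776893/587576032 + 950879 = 1035810750509021/587576032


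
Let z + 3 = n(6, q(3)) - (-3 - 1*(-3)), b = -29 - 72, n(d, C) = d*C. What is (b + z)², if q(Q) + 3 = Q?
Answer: 10816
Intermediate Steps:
q(Q) = -3 + Q
n(d, C) = C*d
b = -101
z = -3 (z = -3 + ((-3 + 3)*6 - (-3 - 1*(-3))) = -3 + (0*6 - (-3 + 3)) = -3 + (0 - 1*0) = -3 + (0 + 0) = -3 + 0 = -3)
(b + z)² = (-101 - 3)² = (-104)² = 10816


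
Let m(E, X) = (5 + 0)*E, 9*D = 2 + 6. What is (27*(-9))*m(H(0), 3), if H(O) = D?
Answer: -1080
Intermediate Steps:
D = 8/9 (D = (2 + 6)/9 = (⅑)*8 = 8/9 ≈ 0.88889)
H(O) = 8/9
m(E, X) = 5*E
(27*(-9))*m(H(0), 3) = (27*(-9))*(5*(8/9)) = -243*40/9 = -1080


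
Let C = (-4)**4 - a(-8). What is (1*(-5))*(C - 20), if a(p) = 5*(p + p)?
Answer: -1580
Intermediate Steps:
a(p) = 10*p (a(p) = 5*(2*p) = 10*p)
C = 336 (C = (-4)**4 - 10*(-8) = 256 - 1*(-80) = 256 + 80 = 336)
(1*(-5))*(C - 20) = (1*(-5))*(336 - 20) = -5*316 = -1580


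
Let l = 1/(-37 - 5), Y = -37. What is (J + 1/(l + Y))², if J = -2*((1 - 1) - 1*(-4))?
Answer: 155800324/2418025 ≈ 64.433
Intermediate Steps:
l = -1/42 (l = 1/(-42) = -1/42 ≈ -0.023810)
J = -8 (J = -2*(0 + 4) = -2*4 = -8)
(J + 1/(l + Y))² = (-8 + 1/(-1/42 - 37))² = (-8 + 1/(-1555/42))² = (-8 - 42/1555)² = (-12482/1555)² = 155800324/2418025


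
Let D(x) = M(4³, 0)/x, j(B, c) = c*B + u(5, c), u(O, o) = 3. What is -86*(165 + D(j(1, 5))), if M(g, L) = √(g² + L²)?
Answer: -14878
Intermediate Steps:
M(g, L) = √(L² + g²)
j(B, c) = 3 + B*c (j(B, c) = c*B + 3 = B*c + 3 = 3 + B*c)
D(x) = 64/x (D(x) = √(0² + (4³)²)/x = √(0 + 64²)/x = √(0 + 4096)/x = √4096/x = 64/x)
-86*(165 + D(j(1, 5))) = -86*(165 + 64/(3 + 1*5)) = -86*(165 + 64/(3 + 5)) = -86*(165 + 64/8) = -86*(165 + 64*(⅛)) = -86*(165 + 8) = -86*173 = -14878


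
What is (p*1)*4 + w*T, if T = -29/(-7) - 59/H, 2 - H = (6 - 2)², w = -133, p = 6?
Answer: -2175/2 ≈ -1087.5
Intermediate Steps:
H = -14 (H = 2 - (6 - 2)² = 2 - 1*4² = 2 - 1*16 = 2 - 16 = -14)
T = 117/14 (T = -29/(-7) - 59/(-14) = -29*(-⅐) - 59*(-1/14) = 29/7 + 59/14 = 117/14 ≈ 8.3571)
(p*1)*4 + w*T = (6*1)*4 - 133*117/14 = 6*4 - 2223/2 = 24 - 2223/2 = -2175/2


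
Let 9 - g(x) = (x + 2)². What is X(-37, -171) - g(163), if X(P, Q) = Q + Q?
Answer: 26874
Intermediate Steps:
X(P, Q) = 2*Q
g(x) = 9 - (2 + x)² (g(x) = 9 - (x + 2)² = 9 - (2 + x)²)
X(-37, -171) - g(163) = 2*(-171) - (9 - (2 + 163)²) = -342 - (9 - 1*165²) = -342 - (9 - 1*27225) = -342 - (9 - 27225) = -342 - 1*(-27216) = -342 + 27216 = 26874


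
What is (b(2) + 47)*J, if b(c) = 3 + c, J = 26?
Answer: 1352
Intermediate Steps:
(b(2) + 47)*J = ((3 + 2) + 47)*26 = (5 + 47)*26 = 52*26 = 1352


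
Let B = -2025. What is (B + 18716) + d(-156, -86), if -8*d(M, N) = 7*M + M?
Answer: 16847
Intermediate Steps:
d(M, N) = -M (d(M, N) = -(7*M + M)/8 = -M)
(B + 18716) + d(-156, -86) = (-2025 + 18716) - 1*(-156) = 16691 + 156 = 16847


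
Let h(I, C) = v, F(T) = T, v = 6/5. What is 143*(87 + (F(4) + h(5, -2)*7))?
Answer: 71071/5 ≈ 14214.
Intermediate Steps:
v = 6/5 (v = 6*(⅕) = 6/5 ≈ 1.2000)
h(I, C) = 6/5
143*(87 + (F(4) + h(5, -2)*7)) = 143*(87 + (4 + (6/5)*7)) = 143*(87 + (4 + 42/5)) = 143*(87 + 62/5) = 143*(497/5) = 71071/5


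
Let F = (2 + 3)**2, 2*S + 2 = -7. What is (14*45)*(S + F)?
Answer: 12915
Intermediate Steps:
S = -9/2 (S = -1 + (1/2)*(-7) = -1 - 7/2 = -9/2 ≈ -4.5000)
F = 25 (F = 5**2 = 25)
(14*45)*(S + F) = (14*45)*(-9/2 + 25) = 630*(41/2) = 12915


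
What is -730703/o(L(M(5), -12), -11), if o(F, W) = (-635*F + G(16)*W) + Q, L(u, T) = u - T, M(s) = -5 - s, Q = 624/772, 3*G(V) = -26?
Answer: 3953991/6352 ≈ 622.48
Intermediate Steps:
G(V) = -26/3 (G(V) = (⅓)*(-26) = -26/3)
Q = 156/193 (Q = 624*(1/772) = 156/193 ≈ 0.80829)
o(F, W) = 156/193 - 635*F - 26*W/3 (o(F, W) = (-635*F - 26*W/3) + 156/193 = 156/193 - 635*F - 26*W/3)
-730703/o(L(M(5), -12), -11) = -730703/(156/193 - 635*((-5 - 1*5) - 1*(-12)) - 26/3*(-11)) = -730703/(156/193 - 635*((-5 - 5) + 12) + 286/3) = -730703/(156/193 - 635*(-10 + 12) + 286/3) = -730703/(156/193 - 635*2 + 286/3) = -730703/(156/193 - 1270 + 286/3) = -730703/(-679664/579) = -730703*(-579/679664) = 3953991/6352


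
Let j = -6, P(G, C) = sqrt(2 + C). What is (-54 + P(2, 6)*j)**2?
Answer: 3204 + 1296*sqrt(2) ≈ 5036.8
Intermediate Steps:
(-54 + P(2, 6)*j)**2 = (-54 + sqrt(2 + 6)*(-6))**2 = (-54 + sqrt(8)*(-6))**2 = (-54 + (2*sqrt(2))*(-6))**2 = (-54 - 12*sqrt(2))**2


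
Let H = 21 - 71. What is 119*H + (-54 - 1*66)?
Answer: -6070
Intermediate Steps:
H = -50
119*H + (-54 - 1*66) = 119*(-50) + (-54 - 1*66) = -5950 + (-54 - 66) = -5950 - 120 = -6070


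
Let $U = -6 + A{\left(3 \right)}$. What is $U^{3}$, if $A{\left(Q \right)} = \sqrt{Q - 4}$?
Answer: $-198 + 107 i \approx -198.0 + 107.0 i$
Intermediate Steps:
$A{\left(Q \right)} = \sqrt{-4 + Q}$
$U = -6 + i$ ($U = -6 + \sqrt{-4 + 3} = -6 + \sqrt{-1} = -6 + i \approx -6.0 + 1.0 i$)
$U^{3} = \left(-6 + i\right)^{3}$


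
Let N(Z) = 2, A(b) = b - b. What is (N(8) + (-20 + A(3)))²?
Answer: 324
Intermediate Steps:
A(b) = 0
(N(8) + (-20 + A(3)))² = (2 + (-20 + 0))² = (2 - 20)² = (-18)² = 324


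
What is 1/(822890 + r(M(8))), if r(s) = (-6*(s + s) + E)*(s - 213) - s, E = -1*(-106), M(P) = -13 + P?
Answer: 1/786707 ≈ 1.2711e-6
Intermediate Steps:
E = 106
r(s) = -s + (-213 + s)*(106 - 12*s) (r(s) = (-6*(s + s) + 106)*(s - 213) - s = (-12*s + 106)*(-213 + s) - s = (106 - 12*s)*(-213 + s) - s = (-213 + s)*(106 - 12*s) - s = -s + (-213 + s)*(106 - 12*s))
1/(822890 + r(M(8))) = 1/(822890 + (-22578 - 12*(-13 + 8)² + 2661*(-13 + 8))) = 1/(822890 + (-22578 - 12*(-5)² + 2661*(-5))) = 1/(822890 + (-22578 - 12*25 - 13305)) = 1/(822890 + (-22578 - 300 - 13305)) = 1/(822890 - 36183) = 1/786707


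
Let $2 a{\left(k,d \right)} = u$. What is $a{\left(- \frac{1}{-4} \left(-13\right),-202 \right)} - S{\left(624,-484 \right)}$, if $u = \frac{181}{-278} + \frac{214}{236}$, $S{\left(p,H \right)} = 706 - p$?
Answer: $- \frac{1342867}{16402} \approx -81.872$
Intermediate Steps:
$u = \frac{2097}{8201}$ ($u = 181 \left(- \frac{1}{278}\right) + 214 \cdot \frac{1}{236} = - \frac{181}{278} + \frac{107}{118} = \frac{2097}{8201} \approx 0.2557$)
$a{\left(k,d \right)} = \frac{2097}{16402}$ ($a{\left(k,d \right)} = \frac{1}{2} \cdot \frac{2097}{8201} = \frac{2097}{16402}$)
$a{\left(- \frac{1}{-4} \left(-13\right),-202 \right)} - S{\left(624,-484 \right)} = \frac{2097}{16402} - \left(706 - 624\right) = \frac{2097}{16402} - 82 = - \frac{1342867}{16402}$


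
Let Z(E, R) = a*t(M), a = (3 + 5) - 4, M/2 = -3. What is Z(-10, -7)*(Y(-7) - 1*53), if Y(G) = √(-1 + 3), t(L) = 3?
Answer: -636 + 12*√2 ≈ -619.03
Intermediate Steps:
M = -6 (M = 2*(-3) = -6)
Y(G) = √2
a = 4 (a = 8 - 4 = 4)
Z(E, R) = 12 (Z(E, R) = 4*3 = 12)
Z(-10, -7)*(Y(-7) - 1*53) = 12*(√2 - 1*53) = 12*(√2 - 53) = 12*(-53 + √2) = -636 + 12*√2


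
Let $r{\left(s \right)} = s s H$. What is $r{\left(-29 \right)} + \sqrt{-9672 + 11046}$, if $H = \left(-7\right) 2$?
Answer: $-11774 + \sqrt{1374} \approx -11737.0$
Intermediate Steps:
$H = -14$
$r{\left(s \right)} = - 14 s^{2}$ ($r{\left(s \right)} = s s \left(-14\right) = s^{2} \left(-14\right) = - 14 s^{2}$)
$r{\left(-29 \right)} + \sqrt{-9672 + 11046} = - 14 \left(-29\right)^{2} + \sqrt{-9672 + 11046} = \left(-14\right) 841 + \sqrt{1374} = -11774 + \sqrt{1374}$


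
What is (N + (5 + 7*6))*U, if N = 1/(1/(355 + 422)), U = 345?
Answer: 284280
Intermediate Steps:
N = 777 (N = 1/(1/777) = 777)
(N + (5 + 7*6))*U = (777 + (5 + 7*6))*345 = (777 + (5 + 42))*345 = (777 + 47)*345 = 824*345 = 284280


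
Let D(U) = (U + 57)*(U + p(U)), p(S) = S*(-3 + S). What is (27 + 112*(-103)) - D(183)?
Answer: -7961029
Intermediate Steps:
D(U) = (57 + U)*(U + U*(-3 + U)) (D(U) = (U + 57)*(U + U*(-3 + U)) = (57 + U)*(U + U*(-3 + U)))
(27 + 112*(-103)) - D(183) = (27 + 112*(-103)) - 183*(-114 + 183**2 + 55*183) = (27 - 11536) - 183*(-114 + 33489 + 10065) = -11509 - 183*43440 = -11509 - 1*7949520 = -11509 - 7949520 = -7961029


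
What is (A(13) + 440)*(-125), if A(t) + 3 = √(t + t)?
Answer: -54625 - 125*√26 ≈ -55262.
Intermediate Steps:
A(t) = -3 + √2*√t (A(t) = -3 + √(t + t) = -3 + √(2*t) = -3 + √2*√t)
(A(13) + 440)*(-125) = ((-3 + √2*√13) + 440)*(-125) = ((-3 + √26) + 440)*(-125) = (437 + √26)*(-125) = -54625 - 125*√26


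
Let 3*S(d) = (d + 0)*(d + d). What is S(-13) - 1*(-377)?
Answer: 1469/3 ≈ 489.67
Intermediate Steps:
S(d) = 2*d²/3 (S(d) = ((d + 0)*(d + d))/3 = (d*(2*d))/3 = (2*d²)/3 = 2*d²/3)
S(-13) - 1*(-377) = (⅔)*(-13)² - 1*(-377) = (⅔)*169 + 377 = 338/3 + 377 = 1469/3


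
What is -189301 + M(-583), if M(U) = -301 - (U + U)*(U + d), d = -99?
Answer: -984814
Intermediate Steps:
M(U) = -301 - 2*U*(-99 + U) (M(U) = -301 - (U + U)*(U - 99) = -301 - 2*U*(-99 + U))
-189301 + M(-583) = -189301 + (-301 - 2*(-583)² + 198*(-583)) = -189301 + (-301 - 2*339889 - 115434) = -189301 + (-301 - 679778 - 115434) = -189301 - 795513 = -984814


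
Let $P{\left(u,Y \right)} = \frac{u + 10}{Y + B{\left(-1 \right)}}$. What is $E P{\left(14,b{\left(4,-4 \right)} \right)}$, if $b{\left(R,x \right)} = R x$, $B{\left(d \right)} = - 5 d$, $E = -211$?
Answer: $\frac{5064}{11} \approx 460.36$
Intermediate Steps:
$P{\left(u,Y \right)} = \frac{10 + u}{5 + Y}$ ($P{\left(u,Y \right)} = \frac{u + 10}{Y - -5} = \frac{10 + u}{Y + 5} = \frac{10 + u}{5 + Y}$)
$E P{\left(14,b{\left(4,-4 \right)} \right)} = - 211 \frac{10 + 14}{5 + 4 \left(-4\right)} = - 211 \frac{1}{5 - 16} \cdot 24 = - 211 \frac{1}{-11} \cdot 24 = - 211 \left(\left(- \frac{1}{11}\right) 24\right) = \left(-211\right) \left(- \frac{24}{11}\right) = \frac{5064}{11}$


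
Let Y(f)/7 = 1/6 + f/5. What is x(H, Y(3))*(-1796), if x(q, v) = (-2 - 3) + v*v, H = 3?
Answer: -9618029/225 ≈ -42747.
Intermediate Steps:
Y(f) = 7/6 + 7*f/5 (Y(f) = 7*(1/6 + f/5) = 7*(1*(⅙) + f*(⅕)) = 7*(⅙ + f/5) = 7/6 + 7*f/5)
x(q, v) = -5 + v²
x(H, Y(3))*(-1796) = (-5 + (7/6 + (7/5)*3)²)*(-1796) = (-5 + (7/6 + 21/5)²)*(-1796) = (-5 + (161/30)²)*(-1796) = (-5 + 25921/900)*(-1796) = (21421/900)*(-1796) = -9618029/225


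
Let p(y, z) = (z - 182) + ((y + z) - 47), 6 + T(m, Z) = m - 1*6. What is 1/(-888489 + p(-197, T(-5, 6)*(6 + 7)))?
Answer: -1/889357 ≈ -1.1244e-6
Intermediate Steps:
T(m, Z) = -12 + m (T(m, Z) = -6 + (m - 1*6) = -6 + (m - 6) = -6 + (-6 + m) = -12 + m)
p(y, z) = -229 + y + 2*z (p(y, z) = (-182 + z) + (-47 + y + z) = -229 + y + 2*z)
1/(-888489 + p(-197, T(-5, 6)*(6 + 7))) = 1/(-888489 + (-229 - 197 + 2*((-12 - 5)*(6 + 7)))) = 1/(-888489 + (-229 - 197 + 2*(-17*13))) = 1/(-888489 + (-229 - 197 + 2*(-221))) = 1/(-888489 + (-229 - 197 - 442)) = 1/(-888489 - 868) = 1/(-889357) = -1/889357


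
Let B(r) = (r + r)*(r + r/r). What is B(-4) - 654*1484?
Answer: -970512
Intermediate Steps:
B(r) = 2*r*(1 + r) (B(r) = (2*r)*(r + 1) = (2*r)*(1 + r) = 2*r*(1 + r))
B(-4) - 654*1484 = 2*(-4)*(1 - 4) - 654*1484 = 2*(-4)*(-3) - 970536 = 24 - 970536 = -970512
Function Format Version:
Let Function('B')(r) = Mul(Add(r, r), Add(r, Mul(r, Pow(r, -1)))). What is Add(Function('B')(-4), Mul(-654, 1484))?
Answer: -970512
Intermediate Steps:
Function('B')(r) = Mul(2, r, Add(1, r)) (Function('B')(r) = Mul(Mul(2, r), Add(r, 1)) = Mul(Mul(2, r), Add(1, r)) = Mul(2, r, Add(1, r)))
Add(Function('B')(-4), Mul(-654, 1484)) = Add(Mul(2, -4, Add(1, -4)), Mul(-654, 1484)) = Add(Mul(2, -4, -3), -970536) = Add(24, -970536) = -970512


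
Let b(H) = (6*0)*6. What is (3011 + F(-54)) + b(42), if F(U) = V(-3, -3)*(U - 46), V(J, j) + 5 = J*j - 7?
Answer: 3311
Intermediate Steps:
V(J, j) = -12 + J*j (V(J, j) = -5 + (J*j - 7) = -5 + (-7 + J*j) = -12 + J*j)
b(H) = 0 (b(H) = 0*6 = 0)
F(U) = 138 - 3*U (F(U) = (-12 - 3*(-3))*(U - 46) = (-12 + 9)*(-46 + U) = -3*(-46 + U) = 138 - 3*U)
(3011 + F(-54)) + b(42) = (3011 + (138 - 3*(-54))) + 0 = (3011 + (138 + 162)) + 0 = (3011 + 300) + 0 = 3311 + 0 = 3311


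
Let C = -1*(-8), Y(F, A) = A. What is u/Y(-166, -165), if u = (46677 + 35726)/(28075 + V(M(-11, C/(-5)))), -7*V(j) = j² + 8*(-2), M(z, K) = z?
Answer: -82403/4629900 ≈ -0.017798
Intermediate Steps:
C = 8
V(j) = 16/7 - j²/7 (V(j) = -(j² + 8*(-2))/7 = -(j² - 16)/7 = -(-16 + j²)/7 = 16/7 - j²/7)
u = 82403/28060 (u = (46677 + 35726)/(28075 + (16/7 - ⅐*(-11)²)) = 82403/(28075 + (16/7 - ⅐*121)) = 82403/(28075 + (16/7 - 121/7)) = 82403/(28075 - 15) = 82403/28060 ≈ 2.9367)
u/Y(-166, -165) = (82403/28060)/(-165) = (82403/28060)*(-1/165) = -82403/4629900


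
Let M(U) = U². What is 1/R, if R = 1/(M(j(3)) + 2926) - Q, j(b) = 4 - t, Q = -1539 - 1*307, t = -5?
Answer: 3007/5550923 ≈ 0.00054171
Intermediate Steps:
Q = -1846 (Q = -1539 - 307 = -1846)
j(b) = 9 (j(b) = 4 - 1*(-5) = 4 + 5 = 9)
R = 5550923/3007 (R = 1/(9² + 2926) - 1*(-1846) = 1/(81 + 2926) + 1846 = 1/3007 + 1846 = 5550923/3007 ≈ 1846.0)
1/R = 1/(5550923/3007) = 3007/5550923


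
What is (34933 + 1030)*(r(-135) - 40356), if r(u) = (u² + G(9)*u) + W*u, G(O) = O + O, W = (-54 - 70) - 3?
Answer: -266701608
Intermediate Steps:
W = -127 (W = -124 - 3 = -127)
G(O) = 2*O
r(u) = u² - 109*u (r(u) = (u² + (2*9)*u) - 127*u = (u² + 18*u) - 127*u = u² - 109*u)
(34933 + 1030)*(r(-135) - 40356) = (34933 + 1030)*(-135*(-109 - 135) - 40356) = 35963*(-135*(-244) - 40356) = 35963*(32940 - 40356) = 35963*(-7416) = -266701608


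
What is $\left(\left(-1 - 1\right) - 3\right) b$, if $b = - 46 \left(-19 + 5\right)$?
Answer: $-3220$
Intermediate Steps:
$b = 644$ ($b = \left(-46\right) \left(-14\right) = 644$)
$\left(\left(-1 - 1\right) - 3\right) b = \left(\left(-1 - 1\right) - 3\right) 644 = \left(-2 - 3\right) 644 = \left(-5\right) 644 = -3220$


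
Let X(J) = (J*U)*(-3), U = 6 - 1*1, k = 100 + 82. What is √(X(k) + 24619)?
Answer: √21889 ≈ 147.95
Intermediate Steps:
k = 182
U = 5 (U = 6 - 1 = 5)
X(J) = -15*J (X(J) = (J*5)*(-3) = (5*J)*(-3) = -15*J)
√(X(k) + 24619) = √(-15*182 + 24619) = √(-2730 + 24619) = √21889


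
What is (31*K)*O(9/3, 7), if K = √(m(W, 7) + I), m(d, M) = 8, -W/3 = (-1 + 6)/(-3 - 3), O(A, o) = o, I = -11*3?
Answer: 1085*I ≈ 1085.0*I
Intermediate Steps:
I = -33
W = 5/2 (W = -3*(-1 + 6)/(-3 - 3) = -15/(-6) = -15*(-1)/6 = -3*(-⅚) = 5/2 ≈ 2.5000)
K = 5*I (K = √(8 - 33) = √(-25) = 5*I ≈ 5.0*I)
(31*K)*O(9/3, 7) = (31*(5*I))*7 = (155*I)*7 = 1085*I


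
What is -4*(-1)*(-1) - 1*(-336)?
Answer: 332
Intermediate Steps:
-4*(-1)*(-1) - 1*(-336) = -4*(-1)*(-1) + 336 = 4*(-1) + 336 = -4 + 336 = 332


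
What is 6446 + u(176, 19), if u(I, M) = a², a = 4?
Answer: 6462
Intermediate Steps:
u(I, M) = 16 (u(I, M) = 4² = 16)
6446 + u(176, 19) = 6446 + 16 = 6462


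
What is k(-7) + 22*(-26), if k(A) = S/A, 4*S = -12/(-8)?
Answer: -32035/56 ≈ -572.05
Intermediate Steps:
S = 3/8 (S = (-12/(-8))/4 = (-12*(-⅛))/4 = (¼)*(3/2) = 3/8 ≈ 0.37500)
k(A) = 3/(8*A)
k(-7) + 22*(-26) = (3/8)/(-7) + 22*(-26) = (3/8)*(-⅐) - 572 = -3/56 - 572 = -32035/56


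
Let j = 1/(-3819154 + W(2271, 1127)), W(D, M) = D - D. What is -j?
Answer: 1/3819154 ≈ 2.6184e-7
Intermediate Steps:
W(D, M) = 0
j = -1/3819154 (j = 1/(-3819154 + 0) = 1/(-3819154) = -1/3819154 ≈ -2.6184e-7)
-j = -1*(-1/3819154) = 1/3819154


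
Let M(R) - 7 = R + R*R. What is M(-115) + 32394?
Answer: 45511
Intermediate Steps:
M(R) = 7 + R + R**2 (M(R) = 7 + (R + R*R) = 7 + (R + R**2) = 7 + R + R**2)
M(-115) + 32394 = (7 - 115 + (-115)**2) + 32394 = (7 - 115 + 13225) + 32394 = 13117 + 32394 = 45511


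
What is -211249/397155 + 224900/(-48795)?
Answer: -6641870297/1291945215 ≈ -5.1410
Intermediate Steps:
-211249/397155 + 224900/(-48795) = -211249*1/397155 + 224900*(-1/48795) = -211249/397155 - 44980/9759 = -6641870297/1291945215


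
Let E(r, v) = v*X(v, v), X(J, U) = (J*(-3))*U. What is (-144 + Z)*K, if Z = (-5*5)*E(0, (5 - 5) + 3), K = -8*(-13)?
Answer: 195624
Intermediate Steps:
X(J, U) = -3*J*U (X(J, U) = (-3*J)*U = -3*J*U)
E(r, v) = -3*v³ (E(r, v) = v*(-3*v*v) = v*(-3*v²) = -3*v³)
K = 104
Z = 2025 (Z = (-5*5)*(-3*((5 - 5) + 3)³) = -(-75)*(0 + 3)³ = -(-75)*3³ = -(-75)*27 = -25*(-81) = 2025)
(-144 + Z)*K = (-144 + 2025)*104 = 1881*104 = 195624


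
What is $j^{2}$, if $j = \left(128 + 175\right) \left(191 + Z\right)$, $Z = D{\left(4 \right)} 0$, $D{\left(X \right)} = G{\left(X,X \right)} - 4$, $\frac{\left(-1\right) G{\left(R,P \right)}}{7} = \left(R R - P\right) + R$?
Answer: $3349284129$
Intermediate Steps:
$G{\left(R,P \right)} = - 7 R - 7 R^{2} + 7 P$ ($G{\left(R,P \right)} = - 7 \left(\left(R R - P\right) + R\right) = - 7 \left(\left(R^{2} - P\right) + R\right) = - 7 \left(R + R^{2} - P\right) = - 7 R - 7 R^{2} + 7 P$)
$D{\left(X \right)} = -4 - 7 X^{2}$ ($D{\left(X \right)} = \left(- 7 X - 7 X^{2} + 7 X\right) - 4 = - 7 X^{2} - 4 = -4 - 7 X^{2}$)
$Z = 0$ ($Z = \left(-4 - 7 \cdot 4^{2}\right) 0 = \left(-4 - 112\right) 0 = \left(-116\right) 0 = 0$)
$j = 57873$ ($j = \left(128 + 175\right) \left(191 + 0\right) = 303 \cdot 191 = 57873$)
$j^{2} = 57873^{2} = 3349284129$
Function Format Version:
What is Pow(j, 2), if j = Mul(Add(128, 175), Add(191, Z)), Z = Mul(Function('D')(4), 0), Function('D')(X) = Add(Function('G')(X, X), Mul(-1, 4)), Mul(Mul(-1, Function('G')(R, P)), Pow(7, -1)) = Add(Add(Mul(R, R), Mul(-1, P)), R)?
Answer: 3349284129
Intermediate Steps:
Function('G')(R, P) = Add(Mul(-7, R), Mul(-7, Pow(R, 2)), Mul(7, P)) (Function('G')(R, P) = Mul(-7, Add(Add(Mul(R, R), Mul(-1, P)), R)) = Mul(-7, Add(Add(Pow(R, 2), Mul(-1, P)), R)) = Mul(-7, Add(R, Pow(R, 2), Mul(-1, P))) = Add(Mul(-7, R), Mul(-7, Pow(R, 2)), Mul(7, P)))
Function('D')(X) = Add(-4, Mul(-7, Pow(X, 2))) (Function('D')(X) = Add(Add(Mul(-7, X), Mul(-7, Pow(X, 2)), Mul(7, X)), Mul(-1, 4)) = Add(Mul(-7, Pow(X, 2)), -4) = Add(-4, Mul(-7, Pow(X, 2))))
Z = 0 (Z = Mul(Add(-4, Mul(-7, Pow(4, 2))), 0) = Mul(Add(-4, Mul(-7, 16)), 0) = Mul(Add(-4, -112), 0) = Mul(-116, 0) = 0)
j = 57873 (j = Mul(Add(128, 175), Add(191, 0)) = Mul(303, 191) = 57873)
Pow(j, 2) = Pow(57873, 2) = 3349284129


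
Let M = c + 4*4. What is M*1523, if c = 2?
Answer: 27414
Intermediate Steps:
M = 18 (M = 2 + 4*4 = 2 + 16 = 18)
M*1523 = 18*1523 = 27414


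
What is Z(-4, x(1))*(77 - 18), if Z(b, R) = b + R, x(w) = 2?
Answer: -118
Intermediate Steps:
Z(b, R) = R + b
Z(-4, x(1))*(77 - 18) = (2 - 4)*(77 - 18) = -2*59 = -118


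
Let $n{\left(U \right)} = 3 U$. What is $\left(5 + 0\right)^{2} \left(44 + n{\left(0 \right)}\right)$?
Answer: $1100$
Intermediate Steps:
$\left(5 + 0\right)^{2} \left(44 + n{\left(0 \right)}\right) = \left(5 + 0\right)^{2} \left(44 + 3 \cdot 0\right) = 5^{2} \left(44 + 0\right) = 25 \cdot 44 = 1100$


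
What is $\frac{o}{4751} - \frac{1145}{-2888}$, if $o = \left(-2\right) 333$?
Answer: $\frac{3516487}{13720888} \approx 0.25629$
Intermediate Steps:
$o = -666$
$\frac{o}{4751} - \frac{1145}{-2888} = - \frac{666}{4751} - \frac{1145}{-2888} = \left(-666\right) \frac{1}{4751} - - \frac{1145}{2888} = - \frac{666}{4751} + \frac{1145}{2888} = \frac{3516487}{13720888}$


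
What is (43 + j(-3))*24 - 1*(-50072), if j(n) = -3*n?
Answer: 51320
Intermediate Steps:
(43 + j(-3))*24 - 1*(-50072) = (43 - 3*(-3))*24 - 1*(-50072) = (43 + 9)*24 + 50072 = 52*24 + 50072 = 1248 + 50072 = 51320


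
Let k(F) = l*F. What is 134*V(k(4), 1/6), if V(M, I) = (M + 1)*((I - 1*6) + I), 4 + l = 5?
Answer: -11390/3 ≈ -3796.7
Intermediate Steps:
l = 1 (l = -4 + 5 = 1)
k(F) = F (k(F) = 1*F = F)
V(M, I) = (1 + M)*(-6 + 2*I) (V(M, I) = (1 + M)*((I - 6) + I) = (1 + M)*((-6 + I) + I) = (1 + M)*(-6 + 2*I))
134*V(k(4), 1/6) = 134*(-6 - 6*4 + 2/6 + 2*4/6) = 134*(-6 - 24 + 2*(⅙) + 2*(⅙)*4) = 134*(-6 - 24 + ⅓ + 4/3) = 134*(-85/3) = -11390/3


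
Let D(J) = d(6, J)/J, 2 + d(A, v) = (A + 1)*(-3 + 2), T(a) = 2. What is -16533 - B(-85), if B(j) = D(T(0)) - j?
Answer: -33227/2 ≈ -16614.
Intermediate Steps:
d(A, v) = -3 - A (d(A, v) = -2 + (A + 1)*(-3 + 2) = -2 + (1 + A)*(-1) = -2 + (-1 - A) = -3 - A)
D(J) = -9/J (D(J) = (-3 - 1*6)/J = (-3 - 6)/J = -9/J)
B(j) = -9/2 - j
-16533 - B(-85) = -16533 - (-9/2 - 1*(-85)) = -16533 - (-9/2 + 85) = -16533 - 1*161/2 = -16533 - 161/2 = -33227/2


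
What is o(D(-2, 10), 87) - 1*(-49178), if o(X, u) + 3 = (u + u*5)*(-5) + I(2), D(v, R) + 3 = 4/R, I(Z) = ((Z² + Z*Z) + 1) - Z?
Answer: 46572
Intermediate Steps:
I(Z) = 1 - Z + 2*Z² (I(Z) = ((Z² + Z²) + 1) - Z = (2*Z² + 1) - Z = (1 + 2*Z²) - Z = 1 - Z + 2*Z²)
D(v, R) = -3 + 4/R
o(X, u) = 4 - 30*u (o(X, u) = -3 + ((u + u*5)*(-5) + (1 - 1*2 + 2*2²)) = -3 + ((u + 5*u)*(-5) + (1 - 2 + 2*4)) = -3 + ((6*u)*(-5) + (1 - 2 + 8)) = -3 + (-30*u + 7) = -3 + (7 - 30*u) = 4 - 30*u)
o(D(-2, 10), 87) - 1*(-49178) = (4 - 30*87) - 1*(-49178) = (4 - 2610) + 49178 = -2606 + 49178 = 46572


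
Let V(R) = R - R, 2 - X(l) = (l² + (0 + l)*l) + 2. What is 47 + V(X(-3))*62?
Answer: 47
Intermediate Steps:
X(l) = -2*l² (X(l) = 2 - ((l² + (0 + l)*l) + 2) = 2 - ((l² + l*l) + 2) = 2 - ((l² + l²) + 2) = 2 - (2*l² + 2) = 2 - (2 + 2*l²) = 2 + (-2 - 2*l²) = -2*l²)
V(R) = 0
47 + V(X(-3))*62 = 47 + 0*62 = 47 + 0 = 47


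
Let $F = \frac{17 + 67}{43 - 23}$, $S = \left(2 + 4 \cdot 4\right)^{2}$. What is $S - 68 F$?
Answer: $\frac{192}{5} \approx 38.4$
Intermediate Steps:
$S = 324$ ($S = \left(2 + 16\right)^{2} = 18^{2} = 324$)
$F = \frac{21}{5}$ ($F = \frac{84}{20} = 84 \cdot \frac{1}{20} = \frac{21}{5} \approx 4.2$)
$S - 68 F = 324 - \frac{1428}{5} = \frac{192}{5}$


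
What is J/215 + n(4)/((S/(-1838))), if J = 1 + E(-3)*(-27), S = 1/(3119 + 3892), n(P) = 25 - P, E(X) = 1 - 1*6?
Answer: -58181274134/215 ≈ -2.7061e+8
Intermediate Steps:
E(X) = -5 (E(X) = 1 - 6 = -5)
S = 1/7011 ≈ 0.00014263
J = 136 (J = 1 - 5*(-27) = 1 + 135 = 136)
J/215 + n(4)/((S/(-1838))) = 136/215 + (25 - 1*4)/(((1/7011)/(-1838))) = 136*(1/215) + (25 - 4)/(((1/7011)*(-1/1838))) = 136/215 + 21/(-1/12886218) = 136/215 + 21*(-12886218) = 136/215 - 270610578 = -58181274134/215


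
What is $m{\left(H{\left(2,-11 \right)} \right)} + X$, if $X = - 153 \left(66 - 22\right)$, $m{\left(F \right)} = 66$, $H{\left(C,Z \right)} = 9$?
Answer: $-6666$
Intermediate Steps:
$X = -6732$ ($X = - 153 \left(66 - 22\right) = \left(-153\right) 44 = -6732$)
$m{\left(H{\left(2,-11 \right)} \right)} + X = 66 - 6732 = -6666$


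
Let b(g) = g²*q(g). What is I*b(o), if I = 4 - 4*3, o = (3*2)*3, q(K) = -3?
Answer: 7776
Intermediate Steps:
o = 18 (o = 6*3 = 18)
I = -8 (I = 4 - 12 = -8)
b(g) = -3*g² (b(g) = g²*(-3) = -3*g²)
I*b(o) = -(-24)*18² = -(-24)*324 = -8*(-972) = 7776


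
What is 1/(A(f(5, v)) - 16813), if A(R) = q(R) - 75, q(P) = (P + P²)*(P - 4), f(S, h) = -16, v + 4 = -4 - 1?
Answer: -1/21688 ≈ -4.6108e-5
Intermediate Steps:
v = -9 (v = -4 + (-4 - 1) = -4 - 5 = -9)
q(P) = (-4 + P)*(P + P²) (q(P) = (P + P²)*(-4 + P) = (-4 + P)*(P + P²))
A(R) = -75 + R*(-4 + R² - 3*R) (A(R) = R*(-4 + R² - 3*R) - 75 = -75 + R*(-4 + R² - 3*R))
1/(A(f(5, v)) - 16813) = 1/((-75 - 1*(-16)*(4 - 1*(-16)² + 3*(-16))) - 16813) = 1/((-75 - 1*(-16)*(4 - 1*256 - 48)) - 16813) = 1/((-75 - 1*(-16)*(4 - 256 - 48)) - 16813) = 1/((-75 - 1*(-16)*(-300)) - 16813) = 1/((-75 - 4800) - 16813) = 1/(-4875 - 16813) = 1/(-21688) = -1/21688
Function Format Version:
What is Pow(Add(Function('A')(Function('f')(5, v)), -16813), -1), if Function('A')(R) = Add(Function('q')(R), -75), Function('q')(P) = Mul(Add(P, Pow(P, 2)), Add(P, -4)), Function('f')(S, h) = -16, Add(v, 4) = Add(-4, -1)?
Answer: Rational(-1, 21688) ≈ -4.6108e-5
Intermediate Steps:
v = -9 (v = Add(-4, Add(-4, -1)) = Add(-4, -5) = -9)
Function('q')(P) = Mul(Add(-4, P), Add(P, Pow(P, 2))) (Function('q')(P) = Mul(Add(P, Pow(P, 2)), Add(-4, P)) = Mul(Add(-4, P), Add(P, Pow(P, 2))))
Function('A')(R) = Add(-75, Mul(R, Add(-4, Pow(R, 2), Mul(-3, R)))) (Function('A')(R) = Add(Mul(R, Add(-4, Pow(R, 2), Mul(-3, R))), -75) = Add(-75, Mul(R, Add(-4, Pow(R, 2), Mul(-3, R)))))
Pow(Add(Function('A')(Function('f')(5, v)), -16813), -1) = Pow(Add(Add(-75, Mul(-1, -16, Add(4, Mul(-1, Pow(-16, 2)), Mul(3, -16)))), -16813), -1) = Pow(Add(Add(-75, Mul(-1, -16, Add(4, Mul(-1, 256), -48))), -16813), -1) = Pow(Add(Add(-75, Mul(-1, -16, Add(4, -256, -48))), -16813), -1) = Pow(Add(Add(-75, Mul(-1, -16, -300)), -16813), -1) = Pow(Add(Add(-75, -4800), -16813), -1) = Pow(Add(-4875, -16813), -1) = Pow(-21688, -1) = Rational(-1, 21688)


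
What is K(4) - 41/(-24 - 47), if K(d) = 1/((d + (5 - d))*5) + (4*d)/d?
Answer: 8196/1775 ≈ 4.6175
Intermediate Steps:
K(d) = 101/25 (K(d) = (⅕)/5 + 4 = (⅕)*(⅕) + 4 = 1/25 + 4 = 101/25)
K(4) - 41/(-24 - 47) = 101/25 - 41/(-24 - 47) = 101/25 - 41/(-71) = 101/25 - 1/71*(-41) = 101/25 + 41/71 = 8196/1775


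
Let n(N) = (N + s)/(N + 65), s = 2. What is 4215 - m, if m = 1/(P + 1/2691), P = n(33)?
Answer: 56734161/13469 ≈ 4212.2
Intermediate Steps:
n(N) = (2 + N)/(65 + N) (n(N) = (N + 2)/(N + 65) = (2 + N)/(65 + N))
P = 5/14 (P = (2 + 33)/(65 + 33) = 35/98 = (1/98)*35 = 5/14 ≈ 0.35714)
m = 37674/13469 (m = 1/(5/14 + 1/2691) = 1/(13469/37674) = 37674/13469 ≈ 2.7971)
4215 - m = 4215 - 1*37674/13469 = 4215 - 37674/13469 = 56734161/13469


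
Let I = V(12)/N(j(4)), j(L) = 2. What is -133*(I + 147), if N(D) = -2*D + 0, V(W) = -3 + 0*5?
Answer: -78603/4 ≈ -19651.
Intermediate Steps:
V(W) = -3 (V(W) = -3 + 0 = -3)
N(D) = -2*D
I = ¾ (I = -3/((-2*2)) = -3/(-4) = -3*(-¼) = ¾ ≈ 0.75000)
-133*(I + 147) = -133*(¾ + 147) = -133*591/4 = -78603/4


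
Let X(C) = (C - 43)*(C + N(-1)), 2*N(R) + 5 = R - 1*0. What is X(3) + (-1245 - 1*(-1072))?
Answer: -173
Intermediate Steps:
N(R) = -5/2 + R/2 (N(R) = -5/2 + (R - 1*0)/2 = -5/2 + (R + 0)/2 = -5/2 + R/2)
X(C) = (-43 + C)*(-3 + C) (X(C) = (C - 43)*(C + (-5/2 + (½)*(-1))) = (-43 + C)*(C + (-5/2 - ½)) = (-43 + C)*(C - 3) = (-43 + C)*(-3 + C))
X(3) + (-1245 - 1*(-1072)) = (129 + 3² - 46*3) + (-1245 - 1*(-1072)) = (129 + 9 - 138) + (-1245 + 1072) = 0 - 173 = -173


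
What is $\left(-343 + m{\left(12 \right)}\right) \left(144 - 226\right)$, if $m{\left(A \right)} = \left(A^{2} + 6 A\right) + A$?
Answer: $9430$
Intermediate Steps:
$m{\left(A \right)} = A^{2} + 7 A$
$\left(-343 + m{\left(12 \right)}\right) \left(144 - 226\right) = \left(-343 + 12 \left(7 + 12\right)\right) \left(144 - 226\right) = \left(-343 + 12 \cdot 19\right) \left(-82\right) = \left(-343 + 228\right) \left(-82\right) = \left(-115\right) \left(-82\right) = 9430$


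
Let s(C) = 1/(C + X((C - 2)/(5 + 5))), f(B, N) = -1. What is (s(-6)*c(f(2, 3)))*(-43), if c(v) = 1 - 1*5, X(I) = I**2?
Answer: -2150/67 ≈ -32.090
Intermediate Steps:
c(v) = -4 (c(v) = 1 - 5 = -4)
s(C) = 1/(C + (-1/5 + C/10)**2) (s(C) = 1/(C + ((C - 2)/(5 + 5))**2) = 1/(C + ((-2 + C)/10)**2) = 1/(C + ((-2 + C)*(1/10))**2) = 1/(C + (-1/5 + C/10)**2))
(s(-6)*c(f(2, 3)))*(-43) = ((100/((-2 - 6)**2 + 100*(-6)))*(-4))*(-43) = ((100/((-8)**2 - 600))*(-4))*(-43) = ((100/(64 - 600))*(-4))*(-43) = ((100/(-536))*(-4))*(-43) = ((100*(-1/536))*(-4))*(-43) = -25/134*(-4)*(-43) = (50/67)*(-43) = -2150/67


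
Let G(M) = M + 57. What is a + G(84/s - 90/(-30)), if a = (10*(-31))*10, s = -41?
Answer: -124724/41 ≈ -3042.0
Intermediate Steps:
a = -3100 (a = -310*10 = -3100)
G(M) = 57 + M
a + G(84/s - 90/(-30)) = -3100 + (57 + (84/(-41) - 90/(-30))) = -3100 + (57 + (84*(-1/41) - 90*(-1/30))) = -3100 + (57 + (-84/41 + 3)) = -3100 + (57 + 39/41) = -3100 + 2376/41 = -124724/41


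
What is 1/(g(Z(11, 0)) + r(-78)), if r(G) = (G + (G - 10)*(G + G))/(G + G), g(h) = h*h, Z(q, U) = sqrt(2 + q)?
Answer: -2/149 ≈ -0.013423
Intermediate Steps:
g(h) = h**2
r(G) = (G + 2*G*(-10 + G))/(2*G) (r(G) = (G + (-10 + G)*(2*G))/((2*G)) = (G + 2*G*(-10 + G))*(1/(2*G)) = (G + 2*G*(-10 + G))/(2*G))
1/(g(Z(11, 0)) + r(-78)) = 1/((sqrt(2 + 11))**2 + (-19/2 - 78)) = 1/((sqrt(13))**2 - 175/2) = 1/(13 - 175/2) = 1/(-149/2) = -2/149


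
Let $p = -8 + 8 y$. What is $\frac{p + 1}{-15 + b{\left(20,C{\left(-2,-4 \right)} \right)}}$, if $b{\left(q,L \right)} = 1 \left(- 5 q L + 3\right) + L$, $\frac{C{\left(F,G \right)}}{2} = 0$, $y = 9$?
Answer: $- \frac{65}{12} \approx -5.4167$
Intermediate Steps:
$p = 64$ ($p = -8 + 8 \cdot 9 = -8 + 72 = 64$)
$C{\left(F,G \right)} = 0$ ($C{\left(F,G \right)} = 2 \cdot 0 = 0$)
$b{\left(q,L \right)} = 3 + L - 5 L q$ ($b{\left(q,L \right)} = 1 \left(- 5 L q + 3\right) + L = 1 \left(3 - 5 L q\right) + L = \left(3 - 5 L q\right) + L = 3 + L - 5 L q$)
$\frac{p + 1}{-15 + b{\left(20,C{\left(-2,-4 \right)} \right)}} = \frac{64 + 1}{-15 + \left(3 + 0 - 0 \cdot 20\right)} = \frac{65}{-15 + \left(3 + 0 + 0\right)} = \frac{65}{-15 + 3} = \frac{65}{-12} = 65 \left(- \frac{1}{12}\right) = - \frac{65}{12}$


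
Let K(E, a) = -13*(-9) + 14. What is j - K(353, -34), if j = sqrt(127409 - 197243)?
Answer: -131 + I*sqrt(69834) ≈ -131.0 + 264.26*I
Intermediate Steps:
K(E, a) = 131 (K(E, a) = 117 + 14 = 131)
j = I*sqrt(69834) (j = sqrt(-69834) = I*sqrt(69834) ≈ 264.26*I)
j - K(353, -34) = I*sqrt(69834) - 1*131 = I*sqrt(69834) - 131 = -131 + I*sqrt(69834)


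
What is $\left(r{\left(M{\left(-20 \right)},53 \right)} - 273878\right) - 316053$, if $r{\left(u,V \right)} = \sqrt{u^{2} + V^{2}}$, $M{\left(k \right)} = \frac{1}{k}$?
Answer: $-589931 + \frac{\sqrt{1123601}}{20} \approx -5.8988 \cdot 10^{5}$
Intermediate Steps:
$r{\left(u,V \right)} = \sqrt{V^{2} + u^{2}}$
$\left(r{\left(M{\left(-20 \right)},53 \right)} - 273878\right) - 316053 = \left(\sqrt{53^{2} + \left(\frac{1}{-20}\right)^{2}} - 273878\right) - 316053 = \left(\sqrt{2809 + \left(- \frac{1}{20}\right)^{2}} - 273878\right) - 316053 = \left(\sqrt{2809 + \frac{1}{400}} - 273878\right) - 316053 = \left(\sqrt{\frac{1123601}{400}} - 273878\right) - 316053 = \left(\frac{\sqrt{1123601}}{20} - 273878\right) - 316053 = \left(-273878 + \frac{\sqrt{1123601}}{20}\right) - 316053 = -589931 + \frac{\sqrt{1123601}}{20}$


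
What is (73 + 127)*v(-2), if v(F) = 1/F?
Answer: -100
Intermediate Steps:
(73 + 127)*v(-2) = (73 + 127)/(-2) = 200*(-½) = -100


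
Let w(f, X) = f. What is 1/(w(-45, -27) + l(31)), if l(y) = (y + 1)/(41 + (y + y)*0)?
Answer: -41/1813 ≈ -0.022614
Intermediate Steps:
l(y) = 1/41 + y/41 (l(y) = (1 + y)/(41 + (2*y)*0) = (1 + y)/(41 + 0) = (1 + y)/41 = (1 + y)*(1/41) = 1/41 + y/41)
1/(w(-45, -27) + l(31)) = 1/(-45 + (1/41 + (1/41)*31)) = 1/(-45 + (1/41 + 31/41)) = 1/(-45 + 32/41) = 1/(-1813/41) = -41/1813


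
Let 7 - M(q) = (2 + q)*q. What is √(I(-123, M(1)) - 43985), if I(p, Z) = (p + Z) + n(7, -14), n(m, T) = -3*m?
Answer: 5*I*√1765 ≈ 210.06*I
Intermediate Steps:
M(q) = 7 - q*(2 + q) (M(q) = 7 - (2 + q)*q = 7 - q*(2 + q))
I(p, Z) = -21 + Z + p (I(p, Z) = (p + Z) - 3*7 = (Z + p) - 21 = -21 + Z + p)
√(I(-123, M(1)) - 43985) = √((-21 + (7 - 1*1² - 2*1) - 123) - 43985) = √((-21 + (7 - 1*1 - 2) - 123) - 43985) = √((-21 + (7 - 1 - 2) - 123) - 43985) = √((-21 + 4 - 123) - 43985) = √(-140 - 43985) = √(-44125) = 5*I*√1765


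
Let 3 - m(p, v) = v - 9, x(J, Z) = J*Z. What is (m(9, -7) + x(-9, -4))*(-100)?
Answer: -5500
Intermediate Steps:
m(p, v) = 12 - v (m(p, v) = 3 - (v - 9) = 3 - (-9 + v) = 3 + (9 - v) = 12 - v)
(m(9, -7) + x(-9, -4))*(-100) = ((12 - 1*(-7)) - 9*(-4))*(-100) = ((12 + 7) + 36)*(-100) = (19 + 36)*(-100) = 55*(-100) = -5500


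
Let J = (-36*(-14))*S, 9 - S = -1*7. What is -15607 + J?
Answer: -7543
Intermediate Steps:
S = 16 (S = 9 - (-1)*7 = 9 - 1*(-7) = 9 + 7 = 16)
J = 8064 (J = -36*(-14)*16 = 504*16 = 8064)
-15607 + J = -15607 + 8064 = -7543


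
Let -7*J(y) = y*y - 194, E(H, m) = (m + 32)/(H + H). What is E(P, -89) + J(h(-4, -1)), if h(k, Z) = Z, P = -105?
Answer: 1949/70 ≈ 27.843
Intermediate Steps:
E(H, m) = (32 + m)/(2*H) (E(H, m) = (32 + m)/((2*H)) = (32 + m)*(1/(2*H)) = (32 + m)/(2*H))
J(y) = 194/7 - y²/7 (J(y) = -(y*y - 194)/7 = -(y² - 194)/7 = -(-194 + y²)/7 = 194/7 - y²/7)
E(P, -89) + J(h(-4, -1)) = (½)*(32 - 89)/(-105) + (194/7 - ⅐*(-1)²) = (½)*(-1/105)*(-57) + (194/7 - ⅐*1) = 19/70 + (194/7 - ⅐) = 19/70 + 193/7 = 1949/70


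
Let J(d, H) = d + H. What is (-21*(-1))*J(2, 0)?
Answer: 42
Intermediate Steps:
J(d, H) = H + d
(-21*(-1))*J(2, 0) = (-21*(-1))*(0 + 2) = 21*2 = 42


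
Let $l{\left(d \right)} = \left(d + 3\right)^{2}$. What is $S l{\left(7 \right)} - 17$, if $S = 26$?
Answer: $2583$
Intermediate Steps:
$l{\left(d \right)} = \left(3 + d\right)^{2}$
$S l{\left(7 \right)} - 17 = 26 \left(3 + 7\right)^{2} - 17 = 26 \cdot 10^{2} - 17 = 26 \cdot 100 - 17 = 2600 - 17 = 2583$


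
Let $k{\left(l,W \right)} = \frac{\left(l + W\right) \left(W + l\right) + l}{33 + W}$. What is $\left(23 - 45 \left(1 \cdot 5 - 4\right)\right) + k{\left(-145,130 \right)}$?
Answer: $- \frac{3506}{163} \approx -21.509$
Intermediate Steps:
$k{\left(l,W \right)} = \frac{l + \left(W + l\right)^{2}}{33 + W}$ ($k{\left(l,W \right)} = \frac{\left(W + l\right) \left(W + l\right) + l}{33 + W} = \frac{\left(W + l\right)^{2} + l}{33 + W} = \frac{l + \left(W + l\right)^{2}}{33 + W}$)
$\left(23 - 45 \left(1 \cdot 5 - 4\right)\right) + k{\left(-145,130 \right)} = \left(23 - 45 \left(1 \cdot 5 - 4\right)\right) + \frac{-145 + \left(130 - 145\right)^{2}}{33 + 130} = \left(23 - 45 \left(5 - 4\right)\right) + \frac{-145 + \left(-15\right)^{2}}{163} = \left(23 - 45\right) + \frac{-145 + 225}{163} = \left(23 - 45\right) + \frac{1}{163} \cdot 80 = -22 + \frac{80}{163} = - \frac{3506}{163}$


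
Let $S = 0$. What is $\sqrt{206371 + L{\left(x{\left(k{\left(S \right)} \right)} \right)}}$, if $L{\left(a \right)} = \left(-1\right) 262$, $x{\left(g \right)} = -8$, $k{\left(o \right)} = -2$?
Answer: $3 \sqrt{22901} \approx 453.99$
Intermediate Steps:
$L{\left(a \right)} = -262$
$\sqrt{206371 + L{\left(x{\left(k{\left(S \right)} \right)} \right)}} = \sqrt{206371 - 262} = \sqrt{206109} = 3 \sqrt{22901}$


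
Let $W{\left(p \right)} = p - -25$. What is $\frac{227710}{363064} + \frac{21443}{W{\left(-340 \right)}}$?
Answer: $- \frac{3856726351}{57182580} \approx -67.446$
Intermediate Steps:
$W{\left(p \right)} = 25 + p$ ($W{\left(p \right)} = p + 25 = 25 + p$)
$\frac{227710}{363064} + \frac{21443}{W{\left(-340 \right)}} = \frac{227710}{363064} + \frac{21443}{25 - 340} = 227710 \cdot \frac{1}{363064} + \frac{21443}{-315} = \frac{113855}{181532} + 21443 \left(- \frac{1}{315}\right) = \frac{113855}{181532} - \frac{21443}{315} = - \frac{3856726351}{57182580}$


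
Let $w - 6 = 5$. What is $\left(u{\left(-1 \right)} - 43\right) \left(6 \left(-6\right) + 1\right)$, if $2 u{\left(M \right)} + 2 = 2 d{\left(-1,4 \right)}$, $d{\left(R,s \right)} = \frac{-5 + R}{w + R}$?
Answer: $1561$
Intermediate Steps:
$w = 11$ ($w = 6 + 5 = 11$)
$d{\left(R,s \right)} = \frac{-5 + R}{11 + R}$
$u{\left(M \right)} = - \frac{8}{5}$ ($u{\left(M \right)} = -1 + \frac{2 \frac{-5 - 1}{11 - 1}}{2} = -1 + \frac{2 \cdot \frac{1}{10} \left(-6\right)}{2} = -1 + \frac{2 \left(- \frac{3}{5}\right)}{2} = -1 + \frac{1}{2} \left(- \frac{6}{5}\right) = -1 - \frac{3}{5} = - \frac{8}{5}$)
$\left(u{\left(-1 \right)} - 43\right) \left(6 \left(-6\right) + 1\right) = \left(- \frac{8}{5} - 43\right) \left(6 \left(-6\right) + 1\right) = - \frac{223 \left(-36 + 1\right)}{5} = \left(- \frac{223}{5}\right) \left(-35\right) = 1561$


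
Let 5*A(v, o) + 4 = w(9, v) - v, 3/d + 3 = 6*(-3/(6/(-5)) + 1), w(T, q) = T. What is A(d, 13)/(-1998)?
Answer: -29/59940 ≈ -0.00048382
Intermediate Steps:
d = ⅙ (d = 3/(-3 + 6*(-3/(6/(-5)) + 1)) = 3/(-3 + 6*(-3/(6*(-⅕)) + 1)) = 3/(-3 + 6*(-3/(-6/5) + 1)) = 3/(-3 + 6*(-3*(-⅚) + 1)) = 3/(-3 + 6*(5/2 + 1)) = 3/(-3 + 6*(7/2)) = 3/(-3 + 21) = 3/18 = 3*(1/18) = ⅙ ≈ 0.16667)
A(v, o) = 1 - v/5 (A(v, o) = -⅘ + (9 - v)/5 = -⅘ + (9/5 - v/5) = 1 - v/5)
A(d, 13)/(-1998) = (1 - ⅕*⅙)/(-1998) = (1 - 1/30)*(-1/1998) = (29/30)*(-1/1998) = -29/59940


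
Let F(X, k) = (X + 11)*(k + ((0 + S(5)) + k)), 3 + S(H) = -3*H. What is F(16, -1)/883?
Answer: -540/883 ≈ -0.61155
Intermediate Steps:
S(H) = -3 - 3*H
F(X, k) = (-18 + 2*k)*(11 + X) (F(X, k) = (X + 11)*(k + ((0 + (-3 - 3*5)) + k)) = (11 + X)*(k + ((0 + (-3 - 15)) + k)) = (11 + X)*(k + ((0 - 18) + k)) = (11 + X)*(k + (-18 + k)) = (11 + X)*(-18 + 2*k) = (-18 + 2*k)*(11 + X))
F(16, -1)/883 = (-198 - 18*16 + 22*(-1) + 2*16*(-1))/883 = (-198 - 288 - 22 - 32)*(1/883) = -540*1/883 = -540/883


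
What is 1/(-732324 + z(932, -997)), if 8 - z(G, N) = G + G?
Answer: -1/734180 ≈ -1.3621e-6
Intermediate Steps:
z(G, N) = 8 - 2*G (z(G, N) = 8 - (G + G) = 8 - 2*G)
1/(-732324 + z(932, -997)) = 1/(-732324 + (8 - 2*932)) = 1/(-732324 + (8 - 1864)) = 1/(-732324 - 1856) = 1/(-734180) = -1/734180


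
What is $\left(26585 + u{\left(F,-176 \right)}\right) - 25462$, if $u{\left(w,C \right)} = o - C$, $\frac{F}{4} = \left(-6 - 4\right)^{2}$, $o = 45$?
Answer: $1344$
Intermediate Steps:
$F = 400$ ($F = 4 \left(-6 - 4\right)^{2} = 4 \left(-10\right)^{2} = 4 \cdot 100 = 400$)
$u{\left(w,C \right)} = 45 - C$
$\left(26585 + u{\left(F,-176 \right)}\right) - 25462 = \left(26585 + \left(45 - -176\right)\right) - 25462 = \left(26585 + \left(45 + 176\right)\right) - 25462 = \left(26585 + 221\right) - 25462 = 26806 - 25462 = 1344$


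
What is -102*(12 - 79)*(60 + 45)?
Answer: 717570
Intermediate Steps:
-102*(12 - 79)*(60 + 45) = -(-6834)*105 = -102*(-7035) = 717570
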